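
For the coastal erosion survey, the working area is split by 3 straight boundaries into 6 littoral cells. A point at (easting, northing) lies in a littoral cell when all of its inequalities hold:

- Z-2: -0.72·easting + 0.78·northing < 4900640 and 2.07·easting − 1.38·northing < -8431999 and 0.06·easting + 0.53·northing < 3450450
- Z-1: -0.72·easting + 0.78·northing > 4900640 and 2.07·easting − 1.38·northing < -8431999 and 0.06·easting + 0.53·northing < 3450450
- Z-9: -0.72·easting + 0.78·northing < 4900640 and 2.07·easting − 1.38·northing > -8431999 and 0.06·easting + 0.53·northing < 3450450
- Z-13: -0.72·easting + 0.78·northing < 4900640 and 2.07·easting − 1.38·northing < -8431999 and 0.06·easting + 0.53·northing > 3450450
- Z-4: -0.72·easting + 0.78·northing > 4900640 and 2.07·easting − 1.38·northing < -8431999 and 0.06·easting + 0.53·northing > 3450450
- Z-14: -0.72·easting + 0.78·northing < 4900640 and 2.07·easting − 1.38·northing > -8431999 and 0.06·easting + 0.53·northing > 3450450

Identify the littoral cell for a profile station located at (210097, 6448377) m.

Z-2

-0.72·210097 + 0.78·6448377 = 4878464.220, which is < 4900640
2.07·210097 − 1.38·6448377 = -8463859.470, which is < -8431999
0.06·210097 + 0.53·6448377 = 3430245.630, which is < 3450450
This sign pattern matches Z-2.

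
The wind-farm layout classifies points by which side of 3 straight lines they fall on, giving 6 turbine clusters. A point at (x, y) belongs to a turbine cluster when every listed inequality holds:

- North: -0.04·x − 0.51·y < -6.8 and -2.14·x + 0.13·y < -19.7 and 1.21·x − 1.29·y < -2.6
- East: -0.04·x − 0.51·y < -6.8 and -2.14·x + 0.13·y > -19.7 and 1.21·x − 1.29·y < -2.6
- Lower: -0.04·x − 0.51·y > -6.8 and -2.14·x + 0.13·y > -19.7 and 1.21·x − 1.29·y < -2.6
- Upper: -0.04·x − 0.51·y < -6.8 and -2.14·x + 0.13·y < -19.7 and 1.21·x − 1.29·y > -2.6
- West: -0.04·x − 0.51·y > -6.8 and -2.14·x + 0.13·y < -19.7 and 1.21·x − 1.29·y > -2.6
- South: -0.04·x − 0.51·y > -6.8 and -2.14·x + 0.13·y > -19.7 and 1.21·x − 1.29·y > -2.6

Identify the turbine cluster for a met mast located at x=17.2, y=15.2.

Upper

-0.04·17.2 − 0.51·15.2 = -8.440, which is < -6.8
-2.14·17.2 + 0.13·15.2 = -34.832, which is < -19.7
1.21·17.2 − 1.29·15.2 = 1.204, which is > -2.6
This sign pattern matches Upper.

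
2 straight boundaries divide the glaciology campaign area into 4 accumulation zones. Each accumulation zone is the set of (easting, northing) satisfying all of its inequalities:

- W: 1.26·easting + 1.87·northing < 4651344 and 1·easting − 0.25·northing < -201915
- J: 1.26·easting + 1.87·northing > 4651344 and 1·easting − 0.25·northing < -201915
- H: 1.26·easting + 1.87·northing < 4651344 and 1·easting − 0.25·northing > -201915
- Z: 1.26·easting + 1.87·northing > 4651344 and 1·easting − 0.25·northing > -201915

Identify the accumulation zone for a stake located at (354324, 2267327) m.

1.26·354324 + 1.87·2267327 = 4686349.730, which is > 4651344
1·354324 − 0.25·2267327 = -212507.750, which is < -201915
This sign pattern matches J.

J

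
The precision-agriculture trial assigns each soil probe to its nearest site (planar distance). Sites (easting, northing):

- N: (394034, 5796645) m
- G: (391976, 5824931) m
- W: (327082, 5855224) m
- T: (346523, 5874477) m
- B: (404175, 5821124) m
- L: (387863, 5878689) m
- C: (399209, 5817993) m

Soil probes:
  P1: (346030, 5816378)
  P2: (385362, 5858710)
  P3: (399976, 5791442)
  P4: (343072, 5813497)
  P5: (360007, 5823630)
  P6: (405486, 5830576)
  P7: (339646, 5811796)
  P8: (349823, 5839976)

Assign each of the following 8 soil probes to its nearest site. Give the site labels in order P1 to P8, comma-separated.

W, L, N, W, G, B, W, W

P1 → W (d²=1868038420.00)
P2 → L (d²=405415442.00)
P3 → N (d²=62378573.00)
P4 → W (d²=1996822629.00)
P5 → G (d²=1023709562.00)
P6 → B (d²=91059025.00)
P7 → W (d²=2043845280.00)
P8 → W (d²=749654585.00)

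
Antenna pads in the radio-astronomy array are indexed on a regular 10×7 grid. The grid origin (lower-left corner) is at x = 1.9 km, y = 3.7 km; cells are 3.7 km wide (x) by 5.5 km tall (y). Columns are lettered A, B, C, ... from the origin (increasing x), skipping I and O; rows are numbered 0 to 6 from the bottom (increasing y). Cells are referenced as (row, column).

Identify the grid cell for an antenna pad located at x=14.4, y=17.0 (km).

(2, D)

Column index: ⌊(14.4 − 1.9) / 3.7⌋ = ⌊3.378⌋ = 3 → column D
Row offset from origin: ⌊(17.0 − 3.7) / 5.5⌋ = ⌊2.418⌋ = 2 → row 2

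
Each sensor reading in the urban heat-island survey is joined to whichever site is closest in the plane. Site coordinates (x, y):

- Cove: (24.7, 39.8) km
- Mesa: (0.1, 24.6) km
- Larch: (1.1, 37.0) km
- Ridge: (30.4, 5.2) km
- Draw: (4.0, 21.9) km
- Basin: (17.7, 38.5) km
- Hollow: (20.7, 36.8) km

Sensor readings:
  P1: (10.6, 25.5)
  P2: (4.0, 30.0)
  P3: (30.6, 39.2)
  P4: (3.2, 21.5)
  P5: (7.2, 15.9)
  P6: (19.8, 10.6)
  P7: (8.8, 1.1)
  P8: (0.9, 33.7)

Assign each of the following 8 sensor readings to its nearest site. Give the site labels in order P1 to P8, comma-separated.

Draw, Mesa, Cove, Draw, Draw, Ridge, Draw, Larch

P1 → Draw (d²=56.52)
P2 → Mesa (d²=44.37)
P3 → Cove (d²=35.17)
P4 → Draw (d²=0.80)
P5 → Draw (d²=46.24)
P6 → Ridge (d²=141.52)
P7 → Draw (d²=455.68)
P8 → Larch (d²=10.93)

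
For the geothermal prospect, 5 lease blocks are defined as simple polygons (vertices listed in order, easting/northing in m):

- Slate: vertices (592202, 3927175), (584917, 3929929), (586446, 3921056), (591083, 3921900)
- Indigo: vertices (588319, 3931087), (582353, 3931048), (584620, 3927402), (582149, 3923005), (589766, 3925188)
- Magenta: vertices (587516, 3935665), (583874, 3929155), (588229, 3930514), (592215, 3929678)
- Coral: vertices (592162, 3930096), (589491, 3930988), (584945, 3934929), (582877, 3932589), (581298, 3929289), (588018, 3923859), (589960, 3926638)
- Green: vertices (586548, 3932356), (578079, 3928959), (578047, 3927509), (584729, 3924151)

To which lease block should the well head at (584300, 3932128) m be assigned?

Cast a ray rightward from (584300, 3932128). For each polygon, the edges (by vertex number in listed order) whose endpoints lie on opposite sides of northing = 3932128, where each meets that height, and whether that is right or left of the point:
Slate: no edge straddles that height → 0 crossings.
Indigo: no edge straddles that height → 0 crossings.
Magenta: 1–2 at easting≈585537.2 (right), 4–1 at easting≈590292.1 (right) → 2 crossings.
Coral: 2–3 at easting≈588176.0 (right), 4–5 at easting≈582656.4 (left) → 1 crossing.
Green: 1–2 at easting≈585979.6 (right), 4–1 at easting≈586497.5 (right) → 2 crossings.
Only Coral has an odd count, so the point is inside Coral.

Coral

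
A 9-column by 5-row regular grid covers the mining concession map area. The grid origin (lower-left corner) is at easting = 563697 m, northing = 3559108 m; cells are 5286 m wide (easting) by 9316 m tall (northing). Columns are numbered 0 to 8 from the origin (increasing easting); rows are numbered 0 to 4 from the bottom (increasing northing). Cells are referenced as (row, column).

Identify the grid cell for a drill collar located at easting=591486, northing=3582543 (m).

(2, 5)

Column index: ⌊(591486 − 563697) / 5286⌋ = ⌊5.257⌋ = 5
Row offset from origin: ⌊(3582543 − 3559108) / 9316⌋ = ⌊2.516⌋ = 2 → row 2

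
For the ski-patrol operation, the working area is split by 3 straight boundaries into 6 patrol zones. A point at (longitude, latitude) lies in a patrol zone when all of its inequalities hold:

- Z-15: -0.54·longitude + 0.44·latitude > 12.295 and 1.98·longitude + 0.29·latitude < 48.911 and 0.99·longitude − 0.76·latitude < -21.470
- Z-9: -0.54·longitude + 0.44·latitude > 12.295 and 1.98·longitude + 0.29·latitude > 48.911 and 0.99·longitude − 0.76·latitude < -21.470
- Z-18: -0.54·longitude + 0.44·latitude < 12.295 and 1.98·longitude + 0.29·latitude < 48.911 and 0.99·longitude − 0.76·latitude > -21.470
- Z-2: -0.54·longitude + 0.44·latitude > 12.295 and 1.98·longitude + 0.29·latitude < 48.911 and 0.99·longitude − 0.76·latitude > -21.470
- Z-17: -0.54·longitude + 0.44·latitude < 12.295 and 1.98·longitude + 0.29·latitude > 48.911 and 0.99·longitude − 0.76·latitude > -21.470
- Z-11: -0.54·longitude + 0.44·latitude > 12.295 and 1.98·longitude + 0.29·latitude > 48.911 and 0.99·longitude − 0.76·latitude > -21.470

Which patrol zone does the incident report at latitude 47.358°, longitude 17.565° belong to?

-0.54·17.565 + 0.44·47.358 = 11.352, which is < 12.295
1.98·17.565 + 0.29·47.358 = 48.513, which is < 48.911
0.99·17.565 − 0.76·47.358 = -18.603, which is > -21.470
This sign pattern matches Z-18.

Z-18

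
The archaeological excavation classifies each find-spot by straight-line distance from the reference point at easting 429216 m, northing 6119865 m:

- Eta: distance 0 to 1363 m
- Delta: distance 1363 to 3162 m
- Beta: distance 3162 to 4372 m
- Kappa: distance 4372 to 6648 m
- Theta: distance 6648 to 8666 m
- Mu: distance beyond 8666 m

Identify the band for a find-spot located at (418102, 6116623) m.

Distance = √((418102−429216)² + (6116623−6119865)²) = √(123520996.000 + 10510564.000) = 11577.200 m.
8666 ≤ 11577.200 < ∞ → Mu.

Mu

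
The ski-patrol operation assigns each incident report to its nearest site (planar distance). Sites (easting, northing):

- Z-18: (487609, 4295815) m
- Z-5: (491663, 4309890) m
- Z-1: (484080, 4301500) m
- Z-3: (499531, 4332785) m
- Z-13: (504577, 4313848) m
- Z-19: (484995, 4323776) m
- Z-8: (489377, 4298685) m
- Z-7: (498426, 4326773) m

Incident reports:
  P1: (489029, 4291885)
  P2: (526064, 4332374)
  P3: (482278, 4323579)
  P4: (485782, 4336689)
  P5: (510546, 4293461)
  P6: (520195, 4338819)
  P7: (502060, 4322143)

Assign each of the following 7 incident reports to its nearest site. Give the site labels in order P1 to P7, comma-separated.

P1 → Z-18 (d²=17461300.00)
P2 → Z-3 (d²=704169010.00)
P3 → Z-19 (d²=7420898.00)
P4 → Z-19 (d²=167364938.00)
P5 → Z-13 (d²=451258730.00)
P6 → Z-3 (d²=463410052.00)
P7 → Z-7 (d²=34642856.00)

Z-18, Z-3, Z-19, Z-19, Z-13, Z-3, Z-7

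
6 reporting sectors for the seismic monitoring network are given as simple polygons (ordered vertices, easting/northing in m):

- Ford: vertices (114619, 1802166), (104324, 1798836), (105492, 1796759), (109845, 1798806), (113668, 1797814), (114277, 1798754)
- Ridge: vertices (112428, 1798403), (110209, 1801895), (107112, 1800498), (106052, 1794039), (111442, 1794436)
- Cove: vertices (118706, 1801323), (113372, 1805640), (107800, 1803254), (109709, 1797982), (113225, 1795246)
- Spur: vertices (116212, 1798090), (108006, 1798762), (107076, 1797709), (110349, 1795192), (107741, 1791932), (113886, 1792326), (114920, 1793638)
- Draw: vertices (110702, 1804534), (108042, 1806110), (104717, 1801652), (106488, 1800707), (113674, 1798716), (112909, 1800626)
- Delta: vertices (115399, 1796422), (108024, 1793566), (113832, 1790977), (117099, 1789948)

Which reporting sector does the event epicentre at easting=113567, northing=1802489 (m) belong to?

Cast a ray rightward from (113567, 1802489). For each polygon, the edges (by vertex number in listed order) whose endpoints lie on opposite sides of northing = 1802489, where each meets that height, and whether that is right or left of the point:
Ford: no edge straddles that height → 0 crossings.
Ridge: no edge straddles that height → 0 crossings.
Cove: 1–2 at easting≈117265.3 (right), 3–4 at easting≈108077.0 (left) → 1 crossing.
Spur: no edge straddles that height → 0 crossings.
Draw: 2–3 at easting≈105341.3 (left), 6–1 at easting≈111856.9 (left) → 0 crossings.
Delta: no edge straddles that height → 0 crossings.
Only Cove has an odd count, so the point is inside Cove.

Cove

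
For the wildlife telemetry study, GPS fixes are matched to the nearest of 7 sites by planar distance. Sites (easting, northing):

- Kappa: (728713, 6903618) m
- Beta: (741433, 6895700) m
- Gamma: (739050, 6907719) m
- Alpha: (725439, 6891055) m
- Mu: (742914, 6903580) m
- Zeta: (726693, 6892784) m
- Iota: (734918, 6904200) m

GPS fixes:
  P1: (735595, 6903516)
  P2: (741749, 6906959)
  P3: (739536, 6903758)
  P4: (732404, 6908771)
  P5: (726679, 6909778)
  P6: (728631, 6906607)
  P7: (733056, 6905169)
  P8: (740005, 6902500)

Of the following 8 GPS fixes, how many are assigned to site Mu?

P1 → Iota
P2 → Gamma
P3 → Mu
P4 → Iota
P5 → Kappa
P6 → Kappa
P7 → Iota
P8 → Mu
2 of the 8 go to Mu.

2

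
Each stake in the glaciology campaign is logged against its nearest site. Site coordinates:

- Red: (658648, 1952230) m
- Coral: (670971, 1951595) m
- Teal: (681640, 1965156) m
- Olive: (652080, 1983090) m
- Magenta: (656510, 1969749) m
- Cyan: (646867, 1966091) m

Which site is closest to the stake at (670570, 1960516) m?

Coral

Squared distances to each site:
Red: 210791880.000; Coral: 79745042.000; Teal: 144074500.000; Olive: 851465576.000; Magenta: 282931889.000; Cyan: 592912834.000.
Minimum at Coral.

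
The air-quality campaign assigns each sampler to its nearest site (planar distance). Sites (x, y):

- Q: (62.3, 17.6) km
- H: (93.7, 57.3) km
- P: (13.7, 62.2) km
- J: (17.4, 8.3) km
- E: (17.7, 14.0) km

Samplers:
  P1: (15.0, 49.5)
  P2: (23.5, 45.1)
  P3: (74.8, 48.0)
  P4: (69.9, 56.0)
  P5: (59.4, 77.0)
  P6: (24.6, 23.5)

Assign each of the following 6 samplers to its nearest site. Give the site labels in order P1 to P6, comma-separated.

P, P, H, H, H, E

P1 → P (d²=162.98)
P2 → P (d²=388.45)
P3 → H (d²=443.70)
P4 → H (d²=568.13)
P5 → H (d²=1564.58)
P6 → E (d²=137.86)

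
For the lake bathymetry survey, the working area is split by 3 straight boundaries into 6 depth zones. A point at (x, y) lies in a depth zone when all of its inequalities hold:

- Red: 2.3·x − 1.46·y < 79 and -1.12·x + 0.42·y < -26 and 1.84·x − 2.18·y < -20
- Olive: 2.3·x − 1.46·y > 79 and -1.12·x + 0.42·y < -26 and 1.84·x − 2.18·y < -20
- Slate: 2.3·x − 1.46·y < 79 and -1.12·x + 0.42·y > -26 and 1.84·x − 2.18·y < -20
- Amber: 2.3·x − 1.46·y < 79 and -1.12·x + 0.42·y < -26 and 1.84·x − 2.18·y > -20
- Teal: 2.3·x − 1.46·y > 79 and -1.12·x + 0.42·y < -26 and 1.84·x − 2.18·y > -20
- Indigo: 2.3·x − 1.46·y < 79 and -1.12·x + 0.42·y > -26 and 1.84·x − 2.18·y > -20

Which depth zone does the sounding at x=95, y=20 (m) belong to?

Teal

2.3·95 − 1.46·20 = 189.300, which is > 79
-1.12·95 + 0.42·20 = -98.000, which is < -26
1.84·95 − 2.18·20 = 131.200, which is > -20
This sign pattern matches Teal.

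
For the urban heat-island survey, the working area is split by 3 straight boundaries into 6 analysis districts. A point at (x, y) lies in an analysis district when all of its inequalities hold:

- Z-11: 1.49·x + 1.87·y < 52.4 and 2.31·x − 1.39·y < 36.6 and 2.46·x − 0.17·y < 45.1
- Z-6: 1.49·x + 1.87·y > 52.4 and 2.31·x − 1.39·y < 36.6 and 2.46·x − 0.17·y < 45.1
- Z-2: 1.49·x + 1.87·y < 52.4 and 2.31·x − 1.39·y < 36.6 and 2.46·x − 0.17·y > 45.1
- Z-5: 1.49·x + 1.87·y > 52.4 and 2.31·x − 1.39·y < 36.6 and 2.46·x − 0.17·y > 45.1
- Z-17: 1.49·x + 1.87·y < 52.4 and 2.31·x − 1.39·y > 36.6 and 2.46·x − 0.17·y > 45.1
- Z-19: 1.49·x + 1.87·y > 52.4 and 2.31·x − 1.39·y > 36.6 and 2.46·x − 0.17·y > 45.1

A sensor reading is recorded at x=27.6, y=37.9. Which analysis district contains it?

Z-5

1.49·27.6 + 1.87·37.9 = 111.997, which is > 52.4
2.31·27.6 − 1.39·37.9 = 11.075, which is < 36.6
2.46·27.6 − 0.17·37.9 = 61.453, which is > 45.1
This sign pattern matches Z-5.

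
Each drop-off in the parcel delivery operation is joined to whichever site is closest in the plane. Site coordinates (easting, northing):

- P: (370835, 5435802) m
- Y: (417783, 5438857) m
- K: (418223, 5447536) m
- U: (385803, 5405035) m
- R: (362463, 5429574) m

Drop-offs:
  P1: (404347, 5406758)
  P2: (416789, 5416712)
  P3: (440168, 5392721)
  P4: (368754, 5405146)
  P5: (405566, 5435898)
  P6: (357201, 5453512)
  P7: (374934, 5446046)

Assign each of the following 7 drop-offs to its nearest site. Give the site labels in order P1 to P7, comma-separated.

U, Y, Y, U, Y, P, P

P1 → U (d²=346848665.00)
P2 → Y (d²=491389061.00)
P3 → Y (d²=2629618721.00)
P4 → U (d²=290680722.00)
P5 → Y (d²=158010770.00)
P6 → P (d²=499530056.00)
P7 → P (d²=121741337.00)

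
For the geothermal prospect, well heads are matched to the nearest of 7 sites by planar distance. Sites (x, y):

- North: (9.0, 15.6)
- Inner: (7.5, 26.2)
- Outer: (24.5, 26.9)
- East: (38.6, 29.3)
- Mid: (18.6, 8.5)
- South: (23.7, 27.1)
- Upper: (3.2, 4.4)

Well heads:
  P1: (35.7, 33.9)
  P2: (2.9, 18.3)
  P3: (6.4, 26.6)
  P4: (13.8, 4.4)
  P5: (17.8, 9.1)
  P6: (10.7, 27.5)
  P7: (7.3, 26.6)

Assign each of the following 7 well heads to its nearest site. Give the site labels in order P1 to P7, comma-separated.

East, North, Inner, Mid, Mid, Inner, Inner

P1 → East (d²=29.57)
P2 → North (d²=44.50)
P3 → Inner (d²=1.37)
P4 → Mid (d²=39.85)
P5 → Mid (d²=1.00)
P6 → Inner (d²=11.93)
P7 → Inner (d²=0.20)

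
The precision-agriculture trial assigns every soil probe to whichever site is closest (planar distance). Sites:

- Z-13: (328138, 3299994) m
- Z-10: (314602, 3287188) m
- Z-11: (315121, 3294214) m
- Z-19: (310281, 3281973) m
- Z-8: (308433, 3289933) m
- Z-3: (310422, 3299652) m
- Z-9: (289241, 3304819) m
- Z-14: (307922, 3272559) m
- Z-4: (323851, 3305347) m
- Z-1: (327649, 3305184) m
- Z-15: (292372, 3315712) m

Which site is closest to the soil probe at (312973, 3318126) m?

Squared distances to each site:
Z-13: 558746649.000; Z-10: 959813485.000; Z-11: 576397648.000; Z-19: 1314286273.000; Z-8: 815456849.000; Z-3: 347796277.000; Z-9: 740284073.000; Z-14: 2101864090.000; Z-4: 281633725.000; Z-1: 382880340.000; Z-15: 430228597.000.
Minimum at Z-4.

Z-4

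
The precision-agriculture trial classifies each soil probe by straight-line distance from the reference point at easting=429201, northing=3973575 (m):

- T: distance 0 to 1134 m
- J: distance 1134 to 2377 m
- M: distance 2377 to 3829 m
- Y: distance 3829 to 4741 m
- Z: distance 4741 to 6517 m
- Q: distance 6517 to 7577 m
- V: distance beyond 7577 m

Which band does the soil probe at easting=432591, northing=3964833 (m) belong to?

Distance = √((432591−429201)² + (3964833−3973575)²) = √(11492100.000 + 76422564.000) = 9376.282 m.
7577 ≤ 9376.282 < ∞ → V.

V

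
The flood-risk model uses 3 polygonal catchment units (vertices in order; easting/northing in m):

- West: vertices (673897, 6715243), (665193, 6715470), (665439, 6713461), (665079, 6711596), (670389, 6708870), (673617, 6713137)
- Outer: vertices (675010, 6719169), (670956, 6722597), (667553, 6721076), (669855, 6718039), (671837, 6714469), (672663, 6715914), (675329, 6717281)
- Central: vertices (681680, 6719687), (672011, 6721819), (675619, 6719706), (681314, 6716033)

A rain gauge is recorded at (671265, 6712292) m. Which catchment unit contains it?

West

Cast a ray rightward from (671265, 6712292). For each polygon, the edges (by vertex number in listed order) whose endpoints lie on opposite sides of northing = 6712292, where each meets that height, and whether that is right or left of the point:
West: 3–4 at easting≈665213.3 (left), 5–6 at easting≈672977.8 (right) → 1 crossing.
Outer: no edge straddles that height → 0 crossings.
Central: no edge straddles that height → 0 crossings.
Only West has an odd count, so the point is inside West.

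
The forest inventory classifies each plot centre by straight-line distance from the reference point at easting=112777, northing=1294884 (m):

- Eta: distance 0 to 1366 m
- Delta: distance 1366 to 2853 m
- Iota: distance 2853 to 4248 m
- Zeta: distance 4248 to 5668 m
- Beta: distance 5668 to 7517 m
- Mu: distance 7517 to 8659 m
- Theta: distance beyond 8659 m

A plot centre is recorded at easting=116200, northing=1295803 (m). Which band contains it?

Distance = √((116200−112777)² + (1295803−1294884)²) = √(11716929.000 + 844561.000) = 3544.219 m.
2853 ≤ 3544.219 < 4248 → Iota.

Iota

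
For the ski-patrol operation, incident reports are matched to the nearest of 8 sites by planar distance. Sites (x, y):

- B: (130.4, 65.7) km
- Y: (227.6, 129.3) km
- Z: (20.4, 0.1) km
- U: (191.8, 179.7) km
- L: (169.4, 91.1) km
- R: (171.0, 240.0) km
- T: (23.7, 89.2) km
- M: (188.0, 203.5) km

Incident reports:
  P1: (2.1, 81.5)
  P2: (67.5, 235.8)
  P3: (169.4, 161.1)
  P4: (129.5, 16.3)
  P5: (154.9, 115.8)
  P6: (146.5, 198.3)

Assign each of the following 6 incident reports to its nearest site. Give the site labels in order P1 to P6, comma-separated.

P1 → T (d²=525.85)
P2 → R (d²=10729.89)
P3 → U (d²=847.72)
P4 → B (d²=2441.17)
P5 → L (d²=820.34)
P6 → M (d²=1749.29)

T, R, U, B, L, M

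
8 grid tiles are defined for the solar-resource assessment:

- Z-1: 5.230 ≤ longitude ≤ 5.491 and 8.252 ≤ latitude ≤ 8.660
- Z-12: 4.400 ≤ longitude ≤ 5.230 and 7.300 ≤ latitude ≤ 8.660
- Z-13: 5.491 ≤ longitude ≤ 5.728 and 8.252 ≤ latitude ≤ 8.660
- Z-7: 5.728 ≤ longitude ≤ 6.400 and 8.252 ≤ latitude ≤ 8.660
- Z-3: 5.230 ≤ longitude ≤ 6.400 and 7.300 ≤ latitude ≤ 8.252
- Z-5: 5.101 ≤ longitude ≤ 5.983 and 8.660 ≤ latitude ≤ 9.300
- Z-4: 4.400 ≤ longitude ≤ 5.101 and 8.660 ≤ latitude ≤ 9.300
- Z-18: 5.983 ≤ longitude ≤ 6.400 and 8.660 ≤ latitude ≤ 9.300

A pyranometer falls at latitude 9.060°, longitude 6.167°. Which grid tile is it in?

The point has longitude = 6.167 and latitude = 9.060.
Only Z-18 satisfies 5.983 ≤ longitude ≤ 6.400 and 8.660 ≤ latitude ≤ 9.300.

Z-18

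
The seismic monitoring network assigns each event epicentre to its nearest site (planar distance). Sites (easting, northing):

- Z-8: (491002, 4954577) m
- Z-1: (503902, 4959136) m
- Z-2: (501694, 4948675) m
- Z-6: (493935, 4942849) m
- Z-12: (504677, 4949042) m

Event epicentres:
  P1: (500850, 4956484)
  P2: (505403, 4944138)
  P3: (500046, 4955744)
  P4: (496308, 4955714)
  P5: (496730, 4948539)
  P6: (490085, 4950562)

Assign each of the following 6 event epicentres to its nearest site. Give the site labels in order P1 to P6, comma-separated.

P1 → Z-1 (d²=16347808.00)
P2 → Z-12 (d²=24576292.00)
P3 → Z-1 (d²=26374400.00)
P4 → Z-8 (d²=29446405.00)
P5 → Z-2 (d²=24659792.00)
P6 → Z-8 (d²=16961114.00)

Z-1, Z-12, Z-1, Z-8, Z-2, Z-8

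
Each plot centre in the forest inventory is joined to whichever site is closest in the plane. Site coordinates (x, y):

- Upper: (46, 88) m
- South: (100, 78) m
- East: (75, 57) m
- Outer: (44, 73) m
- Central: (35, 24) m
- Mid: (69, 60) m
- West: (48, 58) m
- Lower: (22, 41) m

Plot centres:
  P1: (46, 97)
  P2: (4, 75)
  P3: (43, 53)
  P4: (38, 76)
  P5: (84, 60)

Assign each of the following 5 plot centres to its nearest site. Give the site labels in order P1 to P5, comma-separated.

P1 → Upper (d²=81.00)
P2 → Lower (d²=1480.00)
P3 → West (d²=50.00)
P4 → Outer (d²=45.00)
P5 → East (d²=90.00)

Upper, Lower, West, Outer, East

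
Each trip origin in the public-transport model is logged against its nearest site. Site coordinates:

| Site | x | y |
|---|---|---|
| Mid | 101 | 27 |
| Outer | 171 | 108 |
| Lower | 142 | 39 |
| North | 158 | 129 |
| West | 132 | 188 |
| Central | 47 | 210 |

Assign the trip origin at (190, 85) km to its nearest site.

Squared distances to each site:
Mid: 11285.000; Outer: 890.000; Lower: 4420.000; North: 2960.000; West: 13973.000; Central: 36074.000.
Minimum at Outer.

Outer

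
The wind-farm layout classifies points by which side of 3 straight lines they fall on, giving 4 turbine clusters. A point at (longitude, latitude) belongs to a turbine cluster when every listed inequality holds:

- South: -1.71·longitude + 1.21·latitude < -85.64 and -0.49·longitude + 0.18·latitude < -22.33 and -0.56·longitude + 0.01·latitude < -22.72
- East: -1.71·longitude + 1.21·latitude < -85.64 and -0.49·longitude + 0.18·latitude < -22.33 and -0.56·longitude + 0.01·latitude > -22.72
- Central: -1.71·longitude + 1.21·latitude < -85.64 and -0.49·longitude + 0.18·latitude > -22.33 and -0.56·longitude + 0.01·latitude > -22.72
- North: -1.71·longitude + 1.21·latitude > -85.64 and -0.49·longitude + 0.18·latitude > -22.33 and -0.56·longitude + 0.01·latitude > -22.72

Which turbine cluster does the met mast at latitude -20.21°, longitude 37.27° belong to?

-1.71·37.27 + 1.21·-20.21 = -88.186, which is < -85.64
-0.49·37.27 + 0.18·-20.21 = -21.900, which is > -22.33
-0.56·37.27 + 0.01·-20.21 = -21.073, which is > -22.72
This sign pattern matches Central.

Central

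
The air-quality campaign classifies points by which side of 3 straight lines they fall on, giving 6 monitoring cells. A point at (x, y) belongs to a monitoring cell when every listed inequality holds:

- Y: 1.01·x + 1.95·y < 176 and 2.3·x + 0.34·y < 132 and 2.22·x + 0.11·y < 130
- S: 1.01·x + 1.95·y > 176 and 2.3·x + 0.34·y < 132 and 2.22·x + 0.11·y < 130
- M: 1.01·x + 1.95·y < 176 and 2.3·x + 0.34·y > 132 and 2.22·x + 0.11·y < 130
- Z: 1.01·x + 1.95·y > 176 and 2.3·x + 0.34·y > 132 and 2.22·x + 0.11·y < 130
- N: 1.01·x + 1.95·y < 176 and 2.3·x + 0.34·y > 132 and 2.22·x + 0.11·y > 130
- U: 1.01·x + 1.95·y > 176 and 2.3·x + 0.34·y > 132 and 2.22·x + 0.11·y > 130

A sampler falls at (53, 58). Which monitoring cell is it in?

M

1.01·53 + 1.95·58 = 166.630, which is < 176
2.3·53 + 0.34·58 = 141.620, which is > 132
2.22·53 + 0.11·58 = 124.040, which is < 130
This sign pattern matches M.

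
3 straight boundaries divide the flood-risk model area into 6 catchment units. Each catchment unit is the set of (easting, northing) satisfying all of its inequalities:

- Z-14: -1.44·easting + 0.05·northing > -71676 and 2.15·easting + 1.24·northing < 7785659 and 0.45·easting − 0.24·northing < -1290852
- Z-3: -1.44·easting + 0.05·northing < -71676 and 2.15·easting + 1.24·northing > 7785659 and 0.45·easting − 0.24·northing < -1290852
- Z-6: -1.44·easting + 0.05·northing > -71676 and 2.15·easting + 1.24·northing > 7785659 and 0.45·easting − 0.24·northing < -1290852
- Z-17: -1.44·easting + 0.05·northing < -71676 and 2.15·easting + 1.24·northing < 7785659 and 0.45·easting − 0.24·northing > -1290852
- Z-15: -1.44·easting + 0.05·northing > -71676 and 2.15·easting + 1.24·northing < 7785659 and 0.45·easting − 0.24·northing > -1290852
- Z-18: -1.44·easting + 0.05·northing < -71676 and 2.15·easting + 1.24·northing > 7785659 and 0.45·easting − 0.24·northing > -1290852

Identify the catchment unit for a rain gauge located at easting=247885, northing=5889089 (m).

Z-6

-1.44·247885 + 0.05·5889089 = -62499.950, which is > -71676
2.15·247885 + 1.24·5889089 = 7835423.110, which is > 7785659
0.45·247885 − 0.24·5889089 = -1301833.110, which is < -1290852
This sign pattern matches Z-6.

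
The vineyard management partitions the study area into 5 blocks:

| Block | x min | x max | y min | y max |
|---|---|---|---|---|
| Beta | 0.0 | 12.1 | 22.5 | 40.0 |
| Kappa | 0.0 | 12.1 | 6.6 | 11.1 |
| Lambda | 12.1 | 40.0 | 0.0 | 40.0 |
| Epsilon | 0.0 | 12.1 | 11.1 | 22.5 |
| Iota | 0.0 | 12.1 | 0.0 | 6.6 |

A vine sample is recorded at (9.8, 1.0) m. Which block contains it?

The point has x = 9.8 and y = 1.0.
Only Iota satisfies 0.0 ≤ x ≤ 12.1 and 0.0 ≤ y ≤ 6.6.

Iota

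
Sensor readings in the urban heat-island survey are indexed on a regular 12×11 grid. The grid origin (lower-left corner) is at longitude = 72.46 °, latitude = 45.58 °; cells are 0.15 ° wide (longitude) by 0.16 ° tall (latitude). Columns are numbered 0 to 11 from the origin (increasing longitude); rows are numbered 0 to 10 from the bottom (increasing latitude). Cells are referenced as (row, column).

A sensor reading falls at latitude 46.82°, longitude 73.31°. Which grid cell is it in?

(7, 5)

Column index: ⌊(73.31 − 72.46) / 0.15⌋ = ⌊5.667⌋ = 5
Row offset from origin: ⌊(46.82 − 45.58) / 0.16⌋ = ⌊7.750⌋ = 7 → row 7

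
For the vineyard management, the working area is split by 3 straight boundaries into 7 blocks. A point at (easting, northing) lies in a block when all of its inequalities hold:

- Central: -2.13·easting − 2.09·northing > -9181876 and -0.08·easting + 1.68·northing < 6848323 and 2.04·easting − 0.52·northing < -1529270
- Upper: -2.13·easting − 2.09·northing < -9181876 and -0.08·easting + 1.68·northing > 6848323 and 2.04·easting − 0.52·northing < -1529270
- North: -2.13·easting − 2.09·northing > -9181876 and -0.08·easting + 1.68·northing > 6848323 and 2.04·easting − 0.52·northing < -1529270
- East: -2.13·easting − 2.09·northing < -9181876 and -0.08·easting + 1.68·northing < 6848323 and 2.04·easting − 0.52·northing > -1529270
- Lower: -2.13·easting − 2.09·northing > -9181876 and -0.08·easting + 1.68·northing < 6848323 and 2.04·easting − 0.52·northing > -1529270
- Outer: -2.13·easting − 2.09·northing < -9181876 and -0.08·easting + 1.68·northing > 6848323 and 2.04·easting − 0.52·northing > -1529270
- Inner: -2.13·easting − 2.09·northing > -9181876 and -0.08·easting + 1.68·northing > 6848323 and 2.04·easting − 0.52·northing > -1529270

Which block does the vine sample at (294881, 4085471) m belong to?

-2.13·294881 − 2.09·4085471 = -9166730.920, which is > -9181876
-0.08·294881 + 1.68·4085471 = 6840000.800, which is < 6848323
2.04·294881 − 0.52·4085471 = -1522887.680, which is > -1529270
This sign pattern matches Lower.

Lower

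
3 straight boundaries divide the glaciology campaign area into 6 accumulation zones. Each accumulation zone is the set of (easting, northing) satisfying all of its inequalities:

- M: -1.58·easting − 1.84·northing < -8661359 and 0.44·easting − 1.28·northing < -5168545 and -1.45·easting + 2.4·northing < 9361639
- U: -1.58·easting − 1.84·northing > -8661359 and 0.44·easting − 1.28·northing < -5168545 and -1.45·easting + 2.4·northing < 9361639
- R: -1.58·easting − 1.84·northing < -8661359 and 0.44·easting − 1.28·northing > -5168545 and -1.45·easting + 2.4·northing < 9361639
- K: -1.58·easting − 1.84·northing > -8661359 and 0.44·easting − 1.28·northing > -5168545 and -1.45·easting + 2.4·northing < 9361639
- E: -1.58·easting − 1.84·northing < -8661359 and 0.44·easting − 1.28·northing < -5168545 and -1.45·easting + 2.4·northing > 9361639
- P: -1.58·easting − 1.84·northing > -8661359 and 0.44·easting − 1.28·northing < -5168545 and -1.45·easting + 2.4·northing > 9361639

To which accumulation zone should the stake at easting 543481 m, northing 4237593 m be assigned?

P

-1.58·543481 − 1.84·4237593 = -8655871.100, which is > -8661359
0.44·543481 − 1.28·4237593 = -5184987.400, which is < -5168545
-1.45·543481 + 2.4·4237593 = 9382175.750, which is > 9361639
This sign pattern matches P.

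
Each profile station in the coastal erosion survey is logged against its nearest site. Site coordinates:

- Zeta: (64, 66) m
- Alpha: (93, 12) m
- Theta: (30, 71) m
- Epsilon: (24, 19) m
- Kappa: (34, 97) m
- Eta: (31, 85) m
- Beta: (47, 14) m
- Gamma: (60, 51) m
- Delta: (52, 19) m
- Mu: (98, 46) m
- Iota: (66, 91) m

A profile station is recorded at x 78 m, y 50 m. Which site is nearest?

Gamma

Squared distances to each site:
Zeta: 452.000; Alpha: 1669.000; Theta: 2745.000; Epsilon: 3877.000; Kappa: 4145.000; Eta: 3434.000; Beta: 2257.000; Gamma: 325.000; Delta: 1637.000; Mu: 416.000; Iota: 1825.000.
Minimum at Gamma.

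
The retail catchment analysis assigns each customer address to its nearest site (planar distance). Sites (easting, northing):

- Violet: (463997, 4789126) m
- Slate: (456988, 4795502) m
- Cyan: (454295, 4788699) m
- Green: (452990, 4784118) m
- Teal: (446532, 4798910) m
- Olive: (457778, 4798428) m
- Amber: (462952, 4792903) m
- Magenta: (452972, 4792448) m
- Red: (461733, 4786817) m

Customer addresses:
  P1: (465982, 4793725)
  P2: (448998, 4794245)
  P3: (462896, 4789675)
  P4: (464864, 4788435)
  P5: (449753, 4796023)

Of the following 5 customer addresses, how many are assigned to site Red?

0

P1 → Amber
P2 → Magenta
P3 → Violet
P4 → Violet
P5 → Teal
0 of the 5 go to Red.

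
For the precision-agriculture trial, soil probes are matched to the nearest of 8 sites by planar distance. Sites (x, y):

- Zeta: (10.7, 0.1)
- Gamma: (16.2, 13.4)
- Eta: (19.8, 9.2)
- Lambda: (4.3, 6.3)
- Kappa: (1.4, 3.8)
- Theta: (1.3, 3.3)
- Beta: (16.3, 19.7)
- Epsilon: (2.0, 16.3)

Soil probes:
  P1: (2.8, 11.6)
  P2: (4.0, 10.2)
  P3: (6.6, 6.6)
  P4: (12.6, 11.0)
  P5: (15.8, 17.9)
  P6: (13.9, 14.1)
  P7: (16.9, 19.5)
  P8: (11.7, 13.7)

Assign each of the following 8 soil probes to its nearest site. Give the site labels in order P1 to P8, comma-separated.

P1 → Epsilon (d²=22.73)
P2 → Lambda (d²=15.30)
P3 → Lambda (d²=5.38)
P4 → Gamma (d²=18.72)
P5 → Beta (d²=3.49)
P6 → Gamma (d²=5.78)
P7 → Beta (d²=0.40)
P8 → Gamma (d²=20.34)

Epsilon, Lambda, Lambda, Gamma, Beta, Gamma, Beta, Gamma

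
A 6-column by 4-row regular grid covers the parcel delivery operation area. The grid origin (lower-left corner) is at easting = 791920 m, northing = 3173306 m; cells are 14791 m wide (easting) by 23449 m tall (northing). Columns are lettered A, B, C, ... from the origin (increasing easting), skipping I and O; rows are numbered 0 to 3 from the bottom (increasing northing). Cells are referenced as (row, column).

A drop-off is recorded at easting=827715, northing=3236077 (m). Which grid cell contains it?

Column index: ⌊(827715 − 791920) / 14791⌋ = ⌊2.420⌋ = 2 → column C
Row offset from origin: ⌊(3236077 − 3173306) / 23449⌋ = ⌊2.677⌋ = 2 → row 2

(2, C)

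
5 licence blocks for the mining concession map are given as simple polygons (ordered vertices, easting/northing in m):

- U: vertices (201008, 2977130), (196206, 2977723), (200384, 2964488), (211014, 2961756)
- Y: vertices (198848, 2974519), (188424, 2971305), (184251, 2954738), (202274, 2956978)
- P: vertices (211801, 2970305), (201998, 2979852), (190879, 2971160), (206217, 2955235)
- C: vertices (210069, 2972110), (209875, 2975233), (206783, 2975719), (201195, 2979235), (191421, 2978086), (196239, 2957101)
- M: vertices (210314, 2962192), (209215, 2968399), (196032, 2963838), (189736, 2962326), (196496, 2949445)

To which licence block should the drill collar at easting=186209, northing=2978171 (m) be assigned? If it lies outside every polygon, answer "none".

none

Cast a ray rightward from (186209, 2978171). For each polygon, the edges (by vertex number in listed order) whose endpoints lie on opposite sides of northing = 2978171, where each meets that height, and whether that is right or left of the point:
U: no edge straddles that height → 0 crossings.
Y: no edge straddles that height → 0 crossings.
P: 1–2 at easting≈203724.1 (right), 2–3 at easting≈199847.6 (right) → 2 crossings.
C: 3–4 at easting≈202886.0 (right), 4–5 at easting≈192144.1 (right) → 2 crossings.
M: no edge straddles that height → 0 crossings.
All counts are even, so the point lies outside every listed polygon.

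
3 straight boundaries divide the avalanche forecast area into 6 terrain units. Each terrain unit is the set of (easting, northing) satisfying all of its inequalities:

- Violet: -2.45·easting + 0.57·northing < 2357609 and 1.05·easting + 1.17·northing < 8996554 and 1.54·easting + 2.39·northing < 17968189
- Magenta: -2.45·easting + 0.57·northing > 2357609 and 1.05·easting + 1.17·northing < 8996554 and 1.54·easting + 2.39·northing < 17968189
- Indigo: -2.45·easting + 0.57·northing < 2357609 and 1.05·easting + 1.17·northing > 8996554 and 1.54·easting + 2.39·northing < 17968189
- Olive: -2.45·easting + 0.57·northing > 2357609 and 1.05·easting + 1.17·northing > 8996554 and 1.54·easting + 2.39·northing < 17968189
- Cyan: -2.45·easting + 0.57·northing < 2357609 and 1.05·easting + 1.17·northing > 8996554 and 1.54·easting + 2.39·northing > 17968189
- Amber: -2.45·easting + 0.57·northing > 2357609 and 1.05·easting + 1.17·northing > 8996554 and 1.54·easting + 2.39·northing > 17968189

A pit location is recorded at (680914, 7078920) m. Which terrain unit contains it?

Olive

-2.45·680914 + 0.57·7078920 = 2366745.100, which is > 2357609
1.05·680914 + 1.17·7078920 = 8997296.100, which is > 8996554
1.54·680914 + 2.39·7078920 = 17967226.360, which is < 17968189
This sign pattern matches Olive.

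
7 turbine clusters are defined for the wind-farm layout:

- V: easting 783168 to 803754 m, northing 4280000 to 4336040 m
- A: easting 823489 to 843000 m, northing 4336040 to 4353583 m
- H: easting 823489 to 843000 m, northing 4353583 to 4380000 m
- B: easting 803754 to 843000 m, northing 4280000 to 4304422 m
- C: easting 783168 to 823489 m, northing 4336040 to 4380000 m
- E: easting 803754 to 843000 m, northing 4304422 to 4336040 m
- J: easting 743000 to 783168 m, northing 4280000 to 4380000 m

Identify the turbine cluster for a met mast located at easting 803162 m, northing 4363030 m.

C

The point has easting = 803162 and northing = 4363030.
Only C satisfies 783168 ≤ easting ≤ 823489 and 4336040 ≤ northing ≤ 4380000.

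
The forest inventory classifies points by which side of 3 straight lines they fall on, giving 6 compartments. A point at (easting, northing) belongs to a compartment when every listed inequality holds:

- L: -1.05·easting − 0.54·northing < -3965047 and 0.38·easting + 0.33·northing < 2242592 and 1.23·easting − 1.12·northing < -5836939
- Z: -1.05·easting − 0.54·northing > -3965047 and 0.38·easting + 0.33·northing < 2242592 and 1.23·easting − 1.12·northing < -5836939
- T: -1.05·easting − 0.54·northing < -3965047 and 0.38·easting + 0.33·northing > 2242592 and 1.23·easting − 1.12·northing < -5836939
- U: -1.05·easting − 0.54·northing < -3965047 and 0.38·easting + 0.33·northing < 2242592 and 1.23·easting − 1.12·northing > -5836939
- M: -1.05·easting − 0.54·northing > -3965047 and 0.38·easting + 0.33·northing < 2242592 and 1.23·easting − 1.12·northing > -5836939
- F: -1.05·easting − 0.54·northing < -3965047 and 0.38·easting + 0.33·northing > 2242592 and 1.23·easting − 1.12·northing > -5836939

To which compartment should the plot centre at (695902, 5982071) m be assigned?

-1.05·695902 − 0.54·5982071 = -3961015.440, which is > -3965047
0.38·695902 + 0.33·5982071 = 2238526.190, which is < 2242592
1.23·695902 − 1.12·5982071 = -5843960.060, which is < -5836939
This sign pattern matches Z.

Z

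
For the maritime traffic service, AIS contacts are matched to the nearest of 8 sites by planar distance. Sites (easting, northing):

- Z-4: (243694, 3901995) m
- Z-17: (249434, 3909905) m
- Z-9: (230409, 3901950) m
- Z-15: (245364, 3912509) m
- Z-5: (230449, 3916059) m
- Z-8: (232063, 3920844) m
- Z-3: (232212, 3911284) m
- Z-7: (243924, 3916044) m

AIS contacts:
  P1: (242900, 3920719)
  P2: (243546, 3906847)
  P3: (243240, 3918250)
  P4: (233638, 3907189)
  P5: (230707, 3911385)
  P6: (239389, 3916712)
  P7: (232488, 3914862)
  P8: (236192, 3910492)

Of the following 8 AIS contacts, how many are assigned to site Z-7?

3

P1 → Z-7
P2 → Z-4
P3 → Z-7
P4 → Z-3
P5 → Z-3
P6 → Z-7
P7 → Z-5
P8 → Z-3
3 of the 8 go to Z-7.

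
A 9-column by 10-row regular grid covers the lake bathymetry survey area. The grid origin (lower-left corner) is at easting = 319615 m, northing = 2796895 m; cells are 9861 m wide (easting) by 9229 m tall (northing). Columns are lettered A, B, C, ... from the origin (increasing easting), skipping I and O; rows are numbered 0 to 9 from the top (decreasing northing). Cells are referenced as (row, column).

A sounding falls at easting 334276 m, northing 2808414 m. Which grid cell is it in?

Column index: ⌊(334276 − 319615) / 9861⌋ = ⌊1.487⌋ = 1 → column B
Row offset from origin: ⌊(2808414 − 2796895) / 9229⌋ = ⌊1.248⌋ = 1 → row 8 (counted from top)

(8, B)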